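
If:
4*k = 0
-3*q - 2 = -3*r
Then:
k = 0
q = r - 2/3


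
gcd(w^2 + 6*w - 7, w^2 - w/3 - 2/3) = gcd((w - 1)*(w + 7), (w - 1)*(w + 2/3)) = w - 1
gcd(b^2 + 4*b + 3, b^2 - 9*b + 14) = 1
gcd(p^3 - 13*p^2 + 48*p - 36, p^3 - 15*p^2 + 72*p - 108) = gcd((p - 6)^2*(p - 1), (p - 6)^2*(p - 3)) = p^2 - 12*p + 36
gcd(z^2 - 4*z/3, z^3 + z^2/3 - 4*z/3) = z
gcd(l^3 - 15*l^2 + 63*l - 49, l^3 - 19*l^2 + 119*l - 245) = l^2 - 14*l + 49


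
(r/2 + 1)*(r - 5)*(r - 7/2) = r^3/2 - 13*r^2/4 + r/4 + 35/2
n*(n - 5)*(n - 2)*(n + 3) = n^4 - 4*n^3 - 11*n^2 + 30*n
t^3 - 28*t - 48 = (t - 6)*(t + 2)*(t + 4)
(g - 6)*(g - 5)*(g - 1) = g^3 - 12*g^2 + 41*g - 30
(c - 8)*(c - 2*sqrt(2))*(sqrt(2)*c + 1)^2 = 2*c^4 - 16*c^3 - 2*sqrt(2)*c^3 - 7*c^2 + 16*sqrt(2)*c^2 - 2*sqrt(2)*c + 56*c + 16*sqrt(2)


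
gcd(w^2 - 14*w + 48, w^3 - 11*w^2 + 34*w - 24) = w - 6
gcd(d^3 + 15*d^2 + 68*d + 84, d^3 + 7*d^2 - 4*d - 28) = d^2 + 9*d + 14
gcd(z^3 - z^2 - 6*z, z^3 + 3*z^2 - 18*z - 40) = z + 2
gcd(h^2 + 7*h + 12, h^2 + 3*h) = h + 3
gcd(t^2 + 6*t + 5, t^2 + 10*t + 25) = t + 5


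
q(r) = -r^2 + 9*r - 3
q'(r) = 9 - 2*r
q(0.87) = 4.07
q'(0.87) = 7.26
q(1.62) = 8.96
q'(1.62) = 5.76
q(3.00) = 15.00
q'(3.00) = 3.00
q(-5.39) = -80.56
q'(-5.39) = 19.78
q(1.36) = 7.39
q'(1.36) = 6.28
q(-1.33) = -16.74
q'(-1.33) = 11.66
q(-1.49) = -18.63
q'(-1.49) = 11.98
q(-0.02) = -3.18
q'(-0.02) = 9.04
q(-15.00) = -363.00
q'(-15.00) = 39.00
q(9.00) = -3.00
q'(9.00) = -9.00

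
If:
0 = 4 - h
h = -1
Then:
No Solution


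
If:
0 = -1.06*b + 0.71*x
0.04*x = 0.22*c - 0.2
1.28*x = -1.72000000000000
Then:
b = -0.90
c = 0.66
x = -1.34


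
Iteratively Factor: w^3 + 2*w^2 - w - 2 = (w - 1)*(w^2 + 3*w + 2) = (w - 1)*(w + 1)*(w + 2)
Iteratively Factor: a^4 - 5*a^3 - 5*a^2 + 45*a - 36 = (a + 3)*(a^3 - 8*a^2 + 19*a - 12) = (a - 1)*(a + 3)*(a^2 - 7*a + 12) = (a - 4)*(a - 1)*(a + 3)*(a - 3)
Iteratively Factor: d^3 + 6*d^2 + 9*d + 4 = (d + 1)*(d^2 + 5*d + 4) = (d + 1)^2*(d + 4)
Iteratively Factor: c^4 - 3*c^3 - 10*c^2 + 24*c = (c)*(c^3 - 3*c^2 - 10*c + 24) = c*(c + 3)*(c^2 - 6*c + 8) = c*(c - 2)*(c + 3)*(c - 4)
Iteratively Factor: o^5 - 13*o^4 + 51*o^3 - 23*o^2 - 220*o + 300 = (o - 5)*(o^4 - 8*o^3 + 11*o^2 + 32*o - 60) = (o - 5)*(o - 3)*(o^3 - 5*o^2 - 4*o + 20) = (o - 5)^2*(o - 3)*(o^2 - 4) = (o - 5)^2*(o - 3)*(o + 2)*(o - 2)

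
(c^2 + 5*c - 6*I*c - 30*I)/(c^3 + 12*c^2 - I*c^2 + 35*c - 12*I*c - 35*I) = (c - 6*I)/(c^2 + c*(7 - I) - 7*I)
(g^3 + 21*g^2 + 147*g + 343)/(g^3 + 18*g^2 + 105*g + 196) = (g + 7)/(g + 4)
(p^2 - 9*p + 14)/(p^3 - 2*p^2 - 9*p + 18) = (p - 7)/(p^2 - 9)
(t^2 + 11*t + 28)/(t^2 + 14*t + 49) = (t + 4)/(t + 7)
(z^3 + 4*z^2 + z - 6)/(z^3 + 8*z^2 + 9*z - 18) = (z + 2)/(z + 6)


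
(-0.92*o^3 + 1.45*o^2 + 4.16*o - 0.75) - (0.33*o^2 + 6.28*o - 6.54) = -0.92*o^3 + 1.12*o^2 - 2.12*o + 5.79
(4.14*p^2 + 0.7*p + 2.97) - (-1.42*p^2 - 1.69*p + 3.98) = 5.56*p^2 + 2.39*p - 1.01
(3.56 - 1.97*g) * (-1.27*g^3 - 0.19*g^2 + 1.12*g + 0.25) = 2.5019*g^4 - 4.1469*g^3 - 2.8828*g^2 + 3.4947*g + 0.89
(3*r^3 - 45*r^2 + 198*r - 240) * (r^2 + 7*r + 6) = 3*r^5 - 24*r^4 - 99*r^3 + 876*r^2 - 492*r - 1440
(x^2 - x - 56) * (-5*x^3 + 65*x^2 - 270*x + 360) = -5*x^5 + 70*x^4 - 55*x^3 - 3010*x^2 + 14760*x - 20160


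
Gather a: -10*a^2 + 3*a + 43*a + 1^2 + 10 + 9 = -10*a^2 + 46*a + 20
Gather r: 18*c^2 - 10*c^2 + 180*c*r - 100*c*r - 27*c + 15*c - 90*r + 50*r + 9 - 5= 8*c^2 - 12*c + r*(80*c - 40) + 4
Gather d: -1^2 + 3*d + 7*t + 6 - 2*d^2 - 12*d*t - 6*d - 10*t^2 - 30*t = -2*d^2 + d*(-12*t - 3) - 10*t^2 - 23*t + 5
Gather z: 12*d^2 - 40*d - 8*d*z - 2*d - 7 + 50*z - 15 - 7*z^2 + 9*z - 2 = 12*d^2 - 42*d - 7*z^2 + z*(59 - 8*d) - 24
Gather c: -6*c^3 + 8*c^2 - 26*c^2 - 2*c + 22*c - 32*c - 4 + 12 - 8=-6*c^3 - 18*c^2 - 12*c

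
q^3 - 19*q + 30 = (q - 3)*(q - 2)*(q + 5)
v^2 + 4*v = v*(v + 4)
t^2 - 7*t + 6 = (t - 6)*(t - 1)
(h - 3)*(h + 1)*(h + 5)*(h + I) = h^4 + 3*h^3 + I*h^3 - 13*h^2 + 3*I*h^2 - 15*h - 13*I*h - 15*I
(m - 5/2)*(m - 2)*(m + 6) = m^3 + 3*m^2/2 - 22*m + 30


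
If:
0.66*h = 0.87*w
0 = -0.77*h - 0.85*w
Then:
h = 0.00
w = 0.00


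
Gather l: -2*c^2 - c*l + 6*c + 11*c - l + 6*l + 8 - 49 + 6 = -2*c^2 + 17*c + l*(5 - c) - 35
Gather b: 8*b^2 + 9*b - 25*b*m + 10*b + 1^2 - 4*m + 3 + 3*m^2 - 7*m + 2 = 8*b^2 + b*(19 - 25*m) + 3*m^2 - 11*m + 6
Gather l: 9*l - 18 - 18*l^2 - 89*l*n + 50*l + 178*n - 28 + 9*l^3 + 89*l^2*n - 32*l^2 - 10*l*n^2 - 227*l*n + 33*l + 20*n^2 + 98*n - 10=9*l^3 + l^2*(89*n - 50) + l*(-10*n^2 - 316*n + 92) + 20*n^2 + 276*n - 56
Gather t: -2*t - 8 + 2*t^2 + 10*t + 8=2*t^2 + 8*t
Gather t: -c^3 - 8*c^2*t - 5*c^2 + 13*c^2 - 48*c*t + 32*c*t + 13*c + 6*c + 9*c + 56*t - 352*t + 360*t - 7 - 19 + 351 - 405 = -c^3 + 8*c^2 + 28*c + t*(-8*c^2 - 16*c + 64) - 80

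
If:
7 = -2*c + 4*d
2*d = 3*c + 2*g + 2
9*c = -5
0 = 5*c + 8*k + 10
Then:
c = -5/9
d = 53/36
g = 47/36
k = -65/72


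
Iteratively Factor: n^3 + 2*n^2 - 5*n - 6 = (n + 3)*(n^2 - n - 2) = (n - 2)*(n + 3)*(n + 1)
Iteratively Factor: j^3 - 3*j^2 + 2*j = (j - 2)*(j^2 - j) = j*(j - 2)*(j - 1)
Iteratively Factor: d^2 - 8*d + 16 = (d - 4)*(d - 4)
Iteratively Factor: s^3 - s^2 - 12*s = (s)*(s^2 - s - 12) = s*(s - 4)*(s + 3)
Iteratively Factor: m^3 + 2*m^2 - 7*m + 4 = (m - 1)*(m^2 + 3*m - 4) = (m - 1)*(m + 4)*(m - 1)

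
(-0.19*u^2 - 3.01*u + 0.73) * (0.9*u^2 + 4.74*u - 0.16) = -0.171*u^4 - 3.6096*u^3 - 13.58*u^2 + 3.9418*u - 0.1168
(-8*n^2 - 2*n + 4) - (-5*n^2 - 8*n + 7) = -3*n^2 + 6*n - 3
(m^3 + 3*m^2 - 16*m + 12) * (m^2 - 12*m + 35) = m^5 - 9*m^4 - 17*m^3 + 309*m^2 - 704*m + 420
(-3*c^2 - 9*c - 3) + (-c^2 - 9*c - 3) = -4*c^2 - 18*c - 6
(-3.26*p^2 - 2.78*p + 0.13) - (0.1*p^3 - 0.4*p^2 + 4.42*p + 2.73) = -0.1*p^3 - 2.86*p^2 - 7.2*p - 2.6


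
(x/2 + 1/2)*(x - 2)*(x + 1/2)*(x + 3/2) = x^4/2 + x^3/2 - 13*x^2/8 - 19*x/8 - 3/4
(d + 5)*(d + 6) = d^2 + 11*d + 30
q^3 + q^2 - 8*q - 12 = (q - 3)*(q + 2)^2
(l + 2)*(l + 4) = l^2 + 6*l + 8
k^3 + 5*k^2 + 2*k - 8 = (k - 1)*(k + 2)*(k + 4)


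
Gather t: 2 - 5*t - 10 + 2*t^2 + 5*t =2*t^2 - 8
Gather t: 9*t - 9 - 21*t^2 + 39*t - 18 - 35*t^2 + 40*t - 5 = -56*t^2 + 88*t - 32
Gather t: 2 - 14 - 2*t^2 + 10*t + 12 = -2*t^2 + 10*t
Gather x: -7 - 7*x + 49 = 42 - 7*x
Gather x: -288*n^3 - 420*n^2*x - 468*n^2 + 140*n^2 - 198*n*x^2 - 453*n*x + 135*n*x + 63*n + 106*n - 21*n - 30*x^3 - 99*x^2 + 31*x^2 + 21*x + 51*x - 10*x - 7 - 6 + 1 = -288*n^3 - 328*n^2 + 148*n - 30*x^3 + x^2*(-198*n - 68) + x*(-420*n^2 - 318*n + 62) - 12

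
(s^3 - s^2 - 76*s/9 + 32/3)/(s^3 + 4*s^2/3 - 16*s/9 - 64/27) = 3*(3*s^2 + s - 24)/(9*s^2 + 24*s + 16)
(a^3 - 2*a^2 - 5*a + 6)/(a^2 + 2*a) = a - 4 + 3/a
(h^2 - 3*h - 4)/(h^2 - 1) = (h - 4)/(h - 1)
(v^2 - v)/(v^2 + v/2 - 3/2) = 2*v/(2*v + 3)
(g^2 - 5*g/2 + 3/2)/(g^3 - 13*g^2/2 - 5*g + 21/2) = (2*g - 3)/(2*g^2 - 11*g - 21)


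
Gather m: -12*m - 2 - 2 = -12*m - 4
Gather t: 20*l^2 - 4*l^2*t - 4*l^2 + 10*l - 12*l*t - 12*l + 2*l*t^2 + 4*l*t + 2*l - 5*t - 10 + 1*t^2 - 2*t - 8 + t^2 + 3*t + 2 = 16*l^2 + t^2*(2*l + 2) + t*(-4*l^2 - 8*l - 4) - 16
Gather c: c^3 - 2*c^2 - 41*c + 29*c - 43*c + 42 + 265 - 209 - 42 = c^3 - 2*c^2 - 55*c + 56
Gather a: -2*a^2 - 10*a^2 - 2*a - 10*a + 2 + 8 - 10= -12*a^2 - 12*a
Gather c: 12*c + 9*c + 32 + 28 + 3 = 21*c + 63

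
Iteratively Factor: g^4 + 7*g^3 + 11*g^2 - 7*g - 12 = (g - 1)*(g^3 + 8*g^2 + 19*g + 12) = (g - 1)*(g + 3)*(g^2 + 5*g + 4) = (g - 1)*(g + 1)*(g + 3)*(g + 4)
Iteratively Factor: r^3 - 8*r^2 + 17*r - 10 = (r - 2)*(r^2 - 6*r + 5) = (r - 2)*(r - 1)*(r - 5)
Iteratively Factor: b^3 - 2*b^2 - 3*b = (b + 1)*(b^2 - 3*b) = (b - 3)*(b + 1)*(b)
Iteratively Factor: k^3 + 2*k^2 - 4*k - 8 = (k + 2)*(k^2 - 4) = (k + 2)^2*(k - 2)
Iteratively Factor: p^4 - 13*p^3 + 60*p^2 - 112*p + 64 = (p - 4)*(p^3 - 9*p^2 + 24*p - 16) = (p - 4)^2*(p^2 - 5*p + 4) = (p - 4)^3*(p - 1)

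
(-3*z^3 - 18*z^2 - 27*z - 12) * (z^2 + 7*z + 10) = -3*z^5 - 39*z^4 - 183*z^3 - 381*z^2 - 354*z - 120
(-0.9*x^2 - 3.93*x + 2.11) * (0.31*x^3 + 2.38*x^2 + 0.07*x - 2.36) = -0.279*x^5 - 3.3603*x^4 - 8.7623*x^3 + 6.8707*x^2 + 9.4225*x - 4.9796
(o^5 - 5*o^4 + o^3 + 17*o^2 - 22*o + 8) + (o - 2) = o^5 - 5*o^4 + o^3 + 17*o^2 - 21*o + 6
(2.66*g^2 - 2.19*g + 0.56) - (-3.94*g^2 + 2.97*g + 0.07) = 6.6*g^2 - 5.16*g + 0.49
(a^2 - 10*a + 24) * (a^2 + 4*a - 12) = a^4 - 6*a^3 - 28*a^2 + 216*a - 288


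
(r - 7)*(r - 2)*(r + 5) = r^3 - 4*r^2 - 31*r + 70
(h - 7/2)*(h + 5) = h^2 + 3*h/2 - 35/2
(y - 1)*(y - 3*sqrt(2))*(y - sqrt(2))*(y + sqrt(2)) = y^4 - 3*sqrt(2)*y^3 - y^3 - 2*y^2 + 3*sqrt(2)*y^2 + 2*y + 6*sqrt(2)*y - 6*sqrt(2)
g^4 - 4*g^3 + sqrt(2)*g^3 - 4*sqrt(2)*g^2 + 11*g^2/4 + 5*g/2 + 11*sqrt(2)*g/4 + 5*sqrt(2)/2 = (g - 5/2)*(g - 2)*(g + 1/2)*(g + sqrt(2))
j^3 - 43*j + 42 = (j - 6)*(j - 1)*(j + 7)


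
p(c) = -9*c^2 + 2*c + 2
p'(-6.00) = 110.00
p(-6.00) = -334.00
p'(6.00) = -106.00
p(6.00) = -310.00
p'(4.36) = -76.48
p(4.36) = -160.37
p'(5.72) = -100.96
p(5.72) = -281.03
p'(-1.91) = 36.38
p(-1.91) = -34.65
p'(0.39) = -5.02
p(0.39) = 1.41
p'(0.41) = -5.38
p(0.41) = 1.31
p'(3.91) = -68.38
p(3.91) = -127.77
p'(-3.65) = 67.70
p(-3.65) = -125.20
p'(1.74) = -29.32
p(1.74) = -21.77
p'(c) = 2 - 18*c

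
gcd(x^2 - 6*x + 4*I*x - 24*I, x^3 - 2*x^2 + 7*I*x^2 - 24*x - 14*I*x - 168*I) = x - 6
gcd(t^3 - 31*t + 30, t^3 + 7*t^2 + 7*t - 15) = t - 1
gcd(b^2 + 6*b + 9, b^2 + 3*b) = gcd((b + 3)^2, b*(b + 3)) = b + 3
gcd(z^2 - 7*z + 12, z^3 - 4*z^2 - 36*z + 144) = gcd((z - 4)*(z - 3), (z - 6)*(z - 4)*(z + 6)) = z - 4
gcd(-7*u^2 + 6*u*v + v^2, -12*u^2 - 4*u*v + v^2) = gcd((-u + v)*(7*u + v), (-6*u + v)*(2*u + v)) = 1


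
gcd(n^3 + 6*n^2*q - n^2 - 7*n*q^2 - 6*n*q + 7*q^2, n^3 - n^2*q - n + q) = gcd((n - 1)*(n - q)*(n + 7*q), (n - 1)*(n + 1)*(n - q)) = -n^2 + n*q + n - q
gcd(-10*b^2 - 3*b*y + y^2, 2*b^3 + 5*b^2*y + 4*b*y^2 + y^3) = 2*b + y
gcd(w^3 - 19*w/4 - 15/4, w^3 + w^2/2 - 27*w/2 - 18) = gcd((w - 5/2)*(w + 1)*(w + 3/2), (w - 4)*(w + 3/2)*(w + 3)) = w + 3/2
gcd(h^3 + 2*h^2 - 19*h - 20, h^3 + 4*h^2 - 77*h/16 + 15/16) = h + 5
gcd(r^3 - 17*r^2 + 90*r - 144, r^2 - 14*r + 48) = r^2 - 14*r + 48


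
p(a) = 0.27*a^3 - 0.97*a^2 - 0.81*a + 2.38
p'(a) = 0.81*a^2 - 1.94*a - 0.81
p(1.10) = 0.67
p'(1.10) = -1.96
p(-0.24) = 2.51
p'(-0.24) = -0.30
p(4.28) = 2.31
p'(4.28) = 5.72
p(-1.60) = 0.09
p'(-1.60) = 4.37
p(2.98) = -1.50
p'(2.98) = 0.60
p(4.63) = 4.63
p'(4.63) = 7.57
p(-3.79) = -23.18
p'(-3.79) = 18.18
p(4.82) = 6.18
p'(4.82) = 8.66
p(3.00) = -1.49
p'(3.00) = 0.66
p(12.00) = 319.54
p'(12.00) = 92.55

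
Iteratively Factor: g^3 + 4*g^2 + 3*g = (g)*(g^2 + 4*g + 3) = g*(g + 3)*(g + 1)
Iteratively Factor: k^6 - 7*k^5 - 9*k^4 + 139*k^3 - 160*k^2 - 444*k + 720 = (k - 2)*(k^5 - 5*k^4 - 19*k^3 + 101*k^2 + 42*k - 360) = (k - 3)*(k - 2)*(k^4 - 2*k^3 - 25*k^2 + 26*k + 120) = (k - 3)*(k - 2)*(k + 4)*(k^3 - 6*k^2 - k + 30) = (k - 5)*(k - 3)*(k - 2)*(k + 4)*(k^2 - k - 6) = (k - 5)*(k - 3)^2*(k - 2)*(k + 4)*(k + 2)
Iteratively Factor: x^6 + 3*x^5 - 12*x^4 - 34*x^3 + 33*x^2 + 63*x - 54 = (x + 3)*(x^5 - 12*x^3 + 2*x^2 + 27*x - 18) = (x - 3)*(x + 3)*(x^4 + 3*x^3 - 3*x^2 - 7*x + 6) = (x - 3)*(x - 1)*(x + 3)*(x^3 + 4*x^2 + x - 6) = (x - 3)*(x - 1)*(x + 3)^2*(x^2 + x - 2) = (x - 3)*(x - 1)^2*(x + 3)^2*(x + 2)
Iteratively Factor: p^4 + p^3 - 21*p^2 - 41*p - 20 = (p + 1)*(p^3 - 21*p - 20) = (p - 5)*(p + 1)*(p^2 + 5*p + 4) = (p - 5)*(p + 1)^2*(p + 4)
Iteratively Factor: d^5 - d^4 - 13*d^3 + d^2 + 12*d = (d - 4)*(d^4 + 3*d^3 - d^2 - 3*d) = d*(d - 4)*(d^3 + 3*d^2 - d - 3) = d*(d - 4)*(d - 1)*(d^2 + 4*d + 3) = d*(d - 4)*(d - 1)*(d + 3)*(d + 1)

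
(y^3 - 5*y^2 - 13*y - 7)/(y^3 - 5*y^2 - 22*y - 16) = (y^2 - 6*y - 7)/(y^2 - 6*y - 16)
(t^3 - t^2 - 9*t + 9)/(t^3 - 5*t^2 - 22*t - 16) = (-t^3 + t^2 + 9*t - 9)/(-t^3 + 5*t^2 + 22*t + 16)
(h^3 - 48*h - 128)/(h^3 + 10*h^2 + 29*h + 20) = (h^2 - 4*h - 32)/(h^2 + 6*h + 5)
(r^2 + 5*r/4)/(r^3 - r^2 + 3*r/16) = 4*(4*r + 5)/(16*r^2 - 16*r + 3)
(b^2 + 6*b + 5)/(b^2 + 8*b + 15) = (b + 1)/(b + 3)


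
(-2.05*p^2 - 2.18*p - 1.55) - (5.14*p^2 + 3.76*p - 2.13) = -7.19*p^2 - 5.94*p + 0.58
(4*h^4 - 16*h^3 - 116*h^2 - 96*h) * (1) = 4*h^4 - 16*h^3 - 116*h^2 - 96*h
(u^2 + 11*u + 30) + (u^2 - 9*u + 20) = 2*u^2 + 2*u + 50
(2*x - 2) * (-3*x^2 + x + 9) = -6*x^3 + 8*x^2 + 16*x - 18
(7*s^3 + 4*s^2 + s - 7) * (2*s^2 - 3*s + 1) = 14*s^5 - 13*s^4 - 3*s^3 - 13*s^2 + 22*s - 7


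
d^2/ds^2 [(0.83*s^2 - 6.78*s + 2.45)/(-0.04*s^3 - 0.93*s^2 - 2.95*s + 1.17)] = (-0.002656*s^6 + 0.0650879999999998*s^5 + 2.053896*s^4 + 12.680118*s^3 - 16.05972*s^2 + 3.24649799999999*s - 3.443974)/(6.4e-5*s^9 + 0.004464*s^8 + 0.117948*s^7 + 1.457181*s^6 + 8.437521*s^5 + 20.415816*s^4 + 6.57727300000001*s^3 - 26.726544*s^2 + 12.114765*s - 1.601613)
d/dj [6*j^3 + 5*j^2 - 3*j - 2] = 18*j^2 + 10*j - 3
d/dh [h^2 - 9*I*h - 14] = 2*h - 9*I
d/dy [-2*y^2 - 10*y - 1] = -4*y - 10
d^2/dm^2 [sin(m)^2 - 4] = 2*cos(2*m)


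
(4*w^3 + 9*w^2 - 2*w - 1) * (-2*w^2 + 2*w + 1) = -8*w^5 - 10*w^4 + 26*w^3 + 7*w^2 - 4*w - 1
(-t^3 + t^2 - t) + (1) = -t^3 + t^2 - t + 1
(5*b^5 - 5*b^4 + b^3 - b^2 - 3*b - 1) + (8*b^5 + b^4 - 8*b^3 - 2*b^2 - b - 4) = 13*b^5 - 4*b^4 - 7*b^3 - 3*b^2 - 4*b - 5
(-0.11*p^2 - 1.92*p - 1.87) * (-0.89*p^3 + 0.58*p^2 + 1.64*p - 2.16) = 0.0979*p^5 + 1.645*p^4 + 0.3703*p^3 - 3.9958*p^2 + 1.0804*p + 4.0392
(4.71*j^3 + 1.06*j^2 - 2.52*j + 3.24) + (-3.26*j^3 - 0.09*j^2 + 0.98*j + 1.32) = 1.45*j^3 + 0.97*j^2 - 1.54*j + 4.56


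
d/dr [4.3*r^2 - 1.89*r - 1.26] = 8.6*r - 1.89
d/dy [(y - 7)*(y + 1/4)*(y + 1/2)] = 3*y^2 - 25*y/2 - 41/8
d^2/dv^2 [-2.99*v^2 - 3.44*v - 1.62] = -5.98000000000000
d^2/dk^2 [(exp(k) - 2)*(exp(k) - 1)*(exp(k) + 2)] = (9*exp(2*k) - 4*exp(k) - 4)*exp(k)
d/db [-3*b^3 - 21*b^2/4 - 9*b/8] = -9*b^2 - 21*b/2 - 9/8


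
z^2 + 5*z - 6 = (z - 1)*(z + 6)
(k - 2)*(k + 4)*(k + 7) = k^3 + 9*k^2 + 6*k - 56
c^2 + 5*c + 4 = (c + 1)*(c + 4)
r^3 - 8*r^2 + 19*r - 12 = (r - 4)*(r - 3)*(r - 1)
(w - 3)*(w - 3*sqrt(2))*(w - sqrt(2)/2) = w^3 - 7*sqrt(2)*w^2/2 - 3*w^2 + 3*w + 21*sqrt(2)*w/2 - 9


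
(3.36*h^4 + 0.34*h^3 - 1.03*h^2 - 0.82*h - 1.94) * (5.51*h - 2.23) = 18.5136*h^5 - 5.6194*h^4 - 6.4335*h^3 - 2.2213*h^2 - 8.8608*h + 4.3262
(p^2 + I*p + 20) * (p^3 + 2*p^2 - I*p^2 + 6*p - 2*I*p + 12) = p^5 + 2*p^4 + 27*p^3 + 54*p^2 - 14*I*p^2 + 120*p - 28*I*p + 240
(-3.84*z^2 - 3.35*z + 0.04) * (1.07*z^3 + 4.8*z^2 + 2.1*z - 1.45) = -4.1088*z^5 - 22.0165*z^4 - 24.1012*z^3 - 1.275*z^2 + 4.9415*z - 0.058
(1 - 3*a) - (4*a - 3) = 4 - 7*a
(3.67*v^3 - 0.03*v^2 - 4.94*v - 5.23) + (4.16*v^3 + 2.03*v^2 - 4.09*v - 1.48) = 7.83*v^3 + 2.0*v^2 - 9.03*v - 6.71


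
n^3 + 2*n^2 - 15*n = n*(n - 3)*(n + 5)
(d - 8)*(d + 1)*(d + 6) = d^3 - d^2 - 50*d - 48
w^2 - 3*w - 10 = (w - 5)*(w + 2)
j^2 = j^2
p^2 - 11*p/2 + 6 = (p - 4)*(p - 3/2)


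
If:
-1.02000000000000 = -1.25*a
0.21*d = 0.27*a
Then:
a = 0.82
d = 1.05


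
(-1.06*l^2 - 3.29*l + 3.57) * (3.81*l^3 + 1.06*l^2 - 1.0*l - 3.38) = -4.0386*l^5 - 13.6585*l^4 + 11.1743*l^3 + 10.657*l^2 + 7.5502*l - 12.0666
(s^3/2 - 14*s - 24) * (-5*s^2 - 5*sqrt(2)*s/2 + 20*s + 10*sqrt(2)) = -5*s^5/2 - 5*sqrt(2)*s^4/4 + 10*s^4 + 5*sqrt(2)*s^3 + 70*s^3 - 160*s^2 + 35*sqrt(2)*s^2 - 480*s - 80*sqrt(2)*s - 240*sqrt(2)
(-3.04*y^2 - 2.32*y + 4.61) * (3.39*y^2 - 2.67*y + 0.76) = -10.3056*y^4 + 0.252*y^3 + 19.5119*y^2 - 14.0719*y + 3.5036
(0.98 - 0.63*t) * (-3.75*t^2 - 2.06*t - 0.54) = 2.3625*t^3 - 2.3772*t^2 - 1.6786*t - 0.5292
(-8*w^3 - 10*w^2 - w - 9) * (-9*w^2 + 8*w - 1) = 72*w^5 + 26*w^4 - 63*w^3 + 83*w^2 - 71*w + 9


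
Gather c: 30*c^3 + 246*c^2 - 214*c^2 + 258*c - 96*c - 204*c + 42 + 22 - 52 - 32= 30*c^3 + 32*c^2 - 42*c - 20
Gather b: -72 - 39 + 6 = -105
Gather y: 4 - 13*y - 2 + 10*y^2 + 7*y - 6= 10*y^2 - 6*y - 4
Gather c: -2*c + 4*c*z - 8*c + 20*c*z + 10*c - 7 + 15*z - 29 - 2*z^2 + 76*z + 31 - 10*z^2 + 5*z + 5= 24*c*z - 12*z^2 + 96*z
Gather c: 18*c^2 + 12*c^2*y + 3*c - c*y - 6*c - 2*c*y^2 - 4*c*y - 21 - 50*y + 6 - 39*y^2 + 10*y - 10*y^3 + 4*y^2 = c^2*(12*y + 18) + c*(-2*y^2 - 5*y - 3) - 10*y^3 - 35*y^2 - 40*y - 15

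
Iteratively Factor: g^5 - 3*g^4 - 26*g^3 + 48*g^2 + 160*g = (g)*(g^4 - 3*g^3 - 26*g^2 + 48*g + 160) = g*(g - 5)*(g^3 + 2*g^2 - 16*g - 32) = g*(g - 5)*(g + 2)*(g^2 - 16) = g*(g - 5)*(g + 2)*(g + 4)*(g - 4)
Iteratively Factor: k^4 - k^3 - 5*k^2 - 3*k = (k + 1)*(k^3 - 2*k^2 - 3*k) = (k + 1)^2*(k^2 - 3*k) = (k - 3)*(k + 1)^2*(k)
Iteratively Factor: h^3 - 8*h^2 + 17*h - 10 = (h - 5)*(h^2 - 3*h + 2) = (h - 5)*(h - 2)*(h - 1)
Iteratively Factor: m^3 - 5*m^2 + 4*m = (m - 4)*(m^2 - m) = m*(m - 4)*(m - 1)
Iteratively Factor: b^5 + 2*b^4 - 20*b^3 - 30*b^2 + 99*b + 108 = (b - 3)*(b^4 + 5*b^3 - 5*b^2 - 45*b - 36) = (b - 3)*(b + 1)*(b^3 + 4*b^2 - 9*b - 36) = (b - 3)^2*(b + 1)*(b^2 + 7*b + 12) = (b - 3)^2*(b + 1)*(b + 4)*(b + 3)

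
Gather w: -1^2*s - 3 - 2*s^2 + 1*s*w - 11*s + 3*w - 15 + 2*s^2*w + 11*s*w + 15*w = -2*s^2 - 12*s + w*(2*s^2 + 12*s + 18) - 18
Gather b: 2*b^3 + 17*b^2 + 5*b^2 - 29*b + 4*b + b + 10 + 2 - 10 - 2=2*b^3 + 22*b^2 - 24*b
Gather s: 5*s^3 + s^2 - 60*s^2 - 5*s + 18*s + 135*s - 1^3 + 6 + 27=5*s^3 - 59*s^2 + 148*s + 32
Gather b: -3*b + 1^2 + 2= 3 - 3*b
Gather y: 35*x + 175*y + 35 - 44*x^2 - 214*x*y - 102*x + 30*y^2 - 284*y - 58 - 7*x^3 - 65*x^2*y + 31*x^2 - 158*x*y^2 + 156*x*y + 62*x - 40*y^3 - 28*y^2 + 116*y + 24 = -7*x^3 - 13*x^2 - 5*x - 40*y^3 + y^2*(2 - 158*x) + y*(-65*x^2 - 58*x + 7) + 1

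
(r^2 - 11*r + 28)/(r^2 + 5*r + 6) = (r^2 - 11*r + 28)/(r^2 + 5*r + 6)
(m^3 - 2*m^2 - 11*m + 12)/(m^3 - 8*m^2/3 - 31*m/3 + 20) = 3*(m - 1)/(3*m - 5)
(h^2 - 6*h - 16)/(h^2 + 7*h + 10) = (h - 8)/(h + 5)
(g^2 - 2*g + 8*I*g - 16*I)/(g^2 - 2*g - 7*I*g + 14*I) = (g + 8*I)/(g - 7*I)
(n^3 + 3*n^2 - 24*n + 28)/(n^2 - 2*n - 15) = (-n^3 - 3*n^2 + 24*n - 28)/(-n^2 + 2*n + 15)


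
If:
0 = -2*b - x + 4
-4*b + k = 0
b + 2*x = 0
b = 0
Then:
No Solution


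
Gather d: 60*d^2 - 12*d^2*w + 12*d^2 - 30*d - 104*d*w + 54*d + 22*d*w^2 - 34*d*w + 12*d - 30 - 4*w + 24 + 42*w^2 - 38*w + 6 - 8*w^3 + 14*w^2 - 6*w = d^2*(72 - 12*w) + d*(22*w^2 - 138*w + 36) - 8*w^3 + 56*w^2 - 48*w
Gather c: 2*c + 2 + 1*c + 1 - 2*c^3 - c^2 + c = -2*c^3 - c^2 + 4*c + 3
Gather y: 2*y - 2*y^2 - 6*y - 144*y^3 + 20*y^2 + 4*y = -144*y^3 + 18*y^2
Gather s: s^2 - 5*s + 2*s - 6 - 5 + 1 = s^2 - 3*s - 10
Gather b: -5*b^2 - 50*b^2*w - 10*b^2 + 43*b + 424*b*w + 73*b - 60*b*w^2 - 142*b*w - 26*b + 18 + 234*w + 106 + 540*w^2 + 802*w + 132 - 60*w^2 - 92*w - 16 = b^2*(-50*w - 15) + b*(-60*w^2 + 282*w + 90) + 480*w^2 + 944*w + 240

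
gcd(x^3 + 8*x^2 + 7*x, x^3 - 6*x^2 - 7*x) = x^2 + x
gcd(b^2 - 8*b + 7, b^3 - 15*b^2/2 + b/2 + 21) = b - 7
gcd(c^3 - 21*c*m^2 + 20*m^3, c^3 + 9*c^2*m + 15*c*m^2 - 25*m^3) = c^2 + 4*c*m - 5*m^2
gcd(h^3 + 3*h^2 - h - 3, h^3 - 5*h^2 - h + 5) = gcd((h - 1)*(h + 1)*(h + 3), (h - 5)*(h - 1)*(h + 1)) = h^2 - 1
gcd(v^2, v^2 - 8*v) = v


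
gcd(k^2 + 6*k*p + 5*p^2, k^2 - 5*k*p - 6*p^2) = k + p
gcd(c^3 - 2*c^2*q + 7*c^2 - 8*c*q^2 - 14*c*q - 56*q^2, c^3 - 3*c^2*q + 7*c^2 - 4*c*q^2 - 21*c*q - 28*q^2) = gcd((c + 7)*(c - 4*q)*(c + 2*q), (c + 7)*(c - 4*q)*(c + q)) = -c^2 + 4*c*q - 7*c + 28*q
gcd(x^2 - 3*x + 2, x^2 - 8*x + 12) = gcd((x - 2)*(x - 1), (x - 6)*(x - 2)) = x - 2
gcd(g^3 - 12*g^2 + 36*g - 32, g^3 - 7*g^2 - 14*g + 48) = g^2 - 10*g + 16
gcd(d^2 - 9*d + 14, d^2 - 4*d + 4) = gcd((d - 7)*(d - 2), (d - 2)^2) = d - 2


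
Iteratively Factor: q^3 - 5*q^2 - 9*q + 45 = (q - 5)*(q^2 - 9) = (q - 5)*(q + 3)*(q - 3)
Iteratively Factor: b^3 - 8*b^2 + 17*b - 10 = (b - 5)*(b^2 - 3*b + 2) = (b - 5)*(b - 1)*(b - 2)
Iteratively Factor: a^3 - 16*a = (a)*(a^2 - 16) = a*(a - 4)*(a + 4)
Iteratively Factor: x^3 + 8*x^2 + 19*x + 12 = (x + 4)*(x^2 + 4*x + 3) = (x + 1)*(x + 4)*(x + 3)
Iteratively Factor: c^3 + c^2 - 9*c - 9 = (c - 3)*(c^2 + 4*c + 3) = (c - 3)*(c + 3)*(c + 1)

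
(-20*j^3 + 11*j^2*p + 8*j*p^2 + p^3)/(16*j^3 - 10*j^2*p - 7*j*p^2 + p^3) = (20*j^2 + 9*j*p + p^2)/(-16*j^2 - 6*j*p + p^2)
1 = 1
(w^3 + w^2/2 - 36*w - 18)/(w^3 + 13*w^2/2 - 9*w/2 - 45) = (2*w^2 - 11*w - 6)/(2*w^2 + w - 15)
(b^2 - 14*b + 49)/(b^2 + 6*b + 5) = (b^2 - 14*b + 49)/(b^2 + 6*b + 5)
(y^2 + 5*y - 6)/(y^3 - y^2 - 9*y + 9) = (y + 6)/(y^2 - 9)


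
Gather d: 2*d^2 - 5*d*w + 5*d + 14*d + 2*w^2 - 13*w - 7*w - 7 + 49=2*d^2 + d*(19 - 5*w) + 2*w^2 - 20*w + 42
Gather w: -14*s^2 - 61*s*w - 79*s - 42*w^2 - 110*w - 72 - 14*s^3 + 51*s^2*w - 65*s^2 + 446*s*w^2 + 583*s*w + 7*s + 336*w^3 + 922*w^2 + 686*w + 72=-14*s^3 - 79*s^2 - 72*s + 336*w^3 + w^2*(446*s + 880) + w*(51*s^2 + 522*s + 576)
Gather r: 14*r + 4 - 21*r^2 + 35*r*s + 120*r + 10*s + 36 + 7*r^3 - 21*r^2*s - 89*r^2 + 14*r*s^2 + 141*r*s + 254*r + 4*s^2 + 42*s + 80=7*r^3 + r^2*(-21*s - 110) + r*(14*s^2 + 176*s + 388) + 4*s^2 + 52*s + 120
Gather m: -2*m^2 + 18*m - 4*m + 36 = -2*m^2 + 14*m + 36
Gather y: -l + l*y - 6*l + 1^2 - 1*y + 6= -7*l + y*(l - 1) + 7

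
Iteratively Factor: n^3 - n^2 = (n - 1)*(n^2) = n*(n - 1)*(n)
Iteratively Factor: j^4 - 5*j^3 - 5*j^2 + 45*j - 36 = (j + 3)*(j^3 - 8*j^2 + 19*j - 12) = (j - 3)*(j + 3)*(j^2 - 5*j + 4) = (j - 3)*(j - 1)*(j + 3)*(j - 4)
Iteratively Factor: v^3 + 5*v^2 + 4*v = (v + 1)*(v^2 + 4*v) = v*(v + 1)*(v + 4)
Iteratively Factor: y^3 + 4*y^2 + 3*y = (y + 1)*(y^2 + 3*y) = (y + 1)*(y + 3)*(y)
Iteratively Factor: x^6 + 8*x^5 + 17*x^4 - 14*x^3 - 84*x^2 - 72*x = (x)*(x^5 + 8*x^4 + 17*x^3 - 14*x^2 - 84*x - 72) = x*(x + 3)*(x^4 + 5*x^3 + 2*x^2 - 20*x - 24) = x*(x + 2)*(x + 3)*(x^3 + 3*x^2 - 4*x - 12) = x*(x + 2)^2*(x + 3)*(x^2 + x - 6) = x*(x + 2)^2*(x + 3)^2*(x - 2)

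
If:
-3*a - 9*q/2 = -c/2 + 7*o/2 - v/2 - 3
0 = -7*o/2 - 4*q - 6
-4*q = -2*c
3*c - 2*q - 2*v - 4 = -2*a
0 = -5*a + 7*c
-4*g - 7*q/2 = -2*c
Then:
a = 224/55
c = 32/11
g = 2/11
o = -260/77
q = 16/11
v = 274/55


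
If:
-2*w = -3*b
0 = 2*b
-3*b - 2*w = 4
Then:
No Solution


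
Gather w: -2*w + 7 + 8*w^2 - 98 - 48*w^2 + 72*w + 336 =-40*w^2 + 70*w + 245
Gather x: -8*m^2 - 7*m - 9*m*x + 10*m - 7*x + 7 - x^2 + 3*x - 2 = -8*m^2 + 3*m - x^2 + x*(-9*m - 4) + 5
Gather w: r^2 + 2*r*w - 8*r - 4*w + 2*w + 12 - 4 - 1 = r^2 - 8*r + w*(2*r - 2) + 7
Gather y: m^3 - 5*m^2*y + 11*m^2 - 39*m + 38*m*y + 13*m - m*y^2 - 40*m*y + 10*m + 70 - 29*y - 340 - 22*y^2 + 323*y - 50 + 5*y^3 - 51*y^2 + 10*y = m^3 + 11*m^2 - 16*m + 5*y^3 + y^2*(-m - 73) + y*(-5*m^2 - 2*m + 304) - 320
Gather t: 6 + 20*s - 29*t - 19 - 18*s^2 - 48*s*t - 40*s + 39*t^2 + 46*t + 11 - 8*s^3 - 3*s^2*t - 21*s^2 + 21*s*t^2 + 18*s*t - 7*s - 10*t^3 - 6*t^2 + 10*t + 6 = -8*s^3 - 39*s^2 - 27*s - 10*t^3 + t^2*(21*s + 33) + t*(-3*s^2 - 30*s + 27) + 4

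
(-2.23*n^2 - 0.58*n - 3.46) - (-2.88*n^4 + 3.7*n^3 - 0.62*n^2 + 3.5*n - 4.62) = 2.88*n^4 - 3.7*n^3 - 1.61*n^2 - 4.08*n + 1.16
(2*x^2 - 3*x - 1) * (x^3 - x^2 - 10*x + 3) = 2*x^5 - 5*x^4 - 18*x^3 + 37*x^2 + x - 3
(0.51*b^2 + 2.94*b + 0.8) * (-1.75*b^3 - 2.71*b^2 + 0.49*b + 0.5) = -0.8925*b^5 - 6.5271*b^4 - 9.1175*b^3 - 0.4724*b^2 + 1.862*b + 0.4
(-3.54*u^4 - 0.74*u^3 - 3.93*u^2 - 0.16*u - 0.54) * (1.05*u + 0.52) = -3.717*u^5 - 2.6178*u^4 - 4.5113*u^3 - 2.2116*u^2 - 0.6502*u - 0.2808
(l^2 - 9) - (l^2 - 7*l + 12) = 7*l - 21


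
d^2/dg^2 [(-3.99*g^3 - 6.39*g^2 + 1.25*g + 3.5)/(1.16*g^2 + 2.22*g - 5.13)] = (-2.8421709430404e-14*g^4 - 50.5409600000001*g^3 + 72.7470120000002*g^2 - 531.316386*g - 231.704082)/(1.560896*g^6 + 8.961696*g^5 - 3.557952*g^4 - 68.323608*g^3 + 15.734736*g^2 + 175.270554*g - 135.005697)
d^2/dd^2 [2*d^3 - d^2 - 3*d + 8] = 12*d - 2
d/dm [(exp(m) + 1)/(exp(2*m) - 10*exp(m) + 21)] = (-2*(exp(m) - 5)*(exp(m) + 1) + exp(2*m) - 10*exp(m) + 21)*exp(m)/(exp(2*m) - 10*exp(m) + 21)^2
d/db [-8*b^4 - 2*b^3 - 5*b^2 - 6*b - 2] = -32*b^3 - 6*b^2 - 10*b - 6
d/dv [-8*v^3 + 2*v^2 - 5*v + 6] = -24*v^2 + 4*v - 5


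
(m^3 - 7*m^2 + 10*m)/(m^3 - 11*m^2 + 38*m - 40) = m/(m - 4)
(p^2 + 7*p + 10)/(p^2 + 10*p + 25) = (p + 2)/(p + 5)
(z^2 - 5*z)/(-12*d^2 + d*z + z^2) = z*(z - 5)/(-12*d^2 + d*z + z^2)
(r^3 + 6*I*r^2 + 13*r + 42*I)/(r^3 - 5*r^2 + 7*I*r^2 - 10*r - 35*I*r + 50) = (r^2 + 4*I*r + 21)/(r^2 + 5*r*(-1 + I) - 25*I)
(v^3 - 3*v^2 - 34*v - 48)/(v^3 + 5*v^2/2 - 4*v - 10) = 2*(v^2 - 5*v - 24)/(2*v^2 + v - 10)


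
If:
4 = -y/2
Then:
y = -8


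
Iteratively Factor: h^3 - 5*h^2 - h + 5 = (h - 1)*(h^2 - 4*h - 5) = (h - 1)*(h + 1)*(h - 5)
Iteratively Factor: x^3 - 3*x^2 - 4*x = (x + 1)*(x^2 - 4*x) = x*(x + 1)*(x - 4)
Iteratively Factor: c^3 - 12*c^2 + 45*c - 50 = (c - 5)*(c^2 - 7*c + 10) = (c - 5)*(c - 2)*(c - 5)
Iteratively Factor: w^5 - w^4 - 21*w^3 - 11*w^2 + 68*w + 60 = (w + 2)*(w^4 - 3*w^3 - 15*w^2 + 19*w + 30) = (w - 2)*(w + 2)*(w^3 - w^2 - 17*w - 15) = (w - 5)*(w - 2)*(w + 2)*(w^2 + 4*w + 3) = (w - 5)*(w - 2)*(w + 1)*(w + 2)*(w + 3)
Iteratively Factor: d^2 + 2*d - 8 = (d + 4)*(d - 2)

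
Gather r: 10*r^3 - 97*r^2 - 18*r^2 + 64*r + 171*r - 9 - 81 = 10*r^3 - 115*r^2 + 235*r - 90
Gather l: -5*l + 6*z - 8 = -5*l + 6*z - 8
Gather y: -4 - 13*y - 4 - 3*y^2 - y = -3*y^2 - 14*y - 8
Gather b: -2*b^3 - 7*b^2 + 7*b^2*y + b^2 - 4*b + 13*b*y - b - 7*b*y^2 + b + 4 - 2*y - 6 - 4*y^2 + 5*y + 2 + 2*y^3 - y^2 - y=-2*b^3 + b^2*(7*y - 6) + b*(-7*y^2 + 13*y - 4) + 2*y^3 - 5*y^2 + 2*y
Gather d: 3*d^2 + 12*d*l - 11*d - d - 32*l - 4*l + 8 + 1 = 3*d^2 + d*(12*l - 12) - 36*l + 9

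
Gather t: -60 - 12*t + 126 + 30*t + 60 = 18*t + 126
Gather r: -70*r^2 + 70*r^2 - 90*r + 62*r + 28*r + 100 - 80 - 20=0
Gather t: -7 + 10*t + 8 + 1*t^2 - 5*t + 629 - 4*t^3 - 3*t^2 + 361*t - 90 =-4*t^3 - 2*t^2 + 366*t + 540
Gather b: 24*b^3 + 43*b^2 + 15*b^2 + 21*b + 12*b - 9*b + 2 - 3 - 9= 24*b^3 + 58*b^2 + 24*b - 10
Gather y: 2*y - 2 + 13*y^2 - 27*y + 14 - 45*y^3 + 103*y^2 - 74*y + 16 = -45*y^3 + 116*y^2 - 99*y + 28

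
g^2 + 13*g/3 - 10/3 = (g - 2/3)*(g + 5)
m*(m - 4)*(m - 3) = m^3 - 7*m^2 + 12*m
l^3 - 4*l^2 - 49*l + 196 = (l - 7)*(l - 4)*(l + 7)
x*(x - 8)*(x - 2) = x^3 - 10*x^2 + 16*x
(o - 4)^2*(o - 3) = o^3 - 11*o^2 + 40*o - 48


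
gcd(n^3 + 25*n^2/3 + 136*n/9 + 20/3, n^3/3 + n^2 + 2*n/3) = 1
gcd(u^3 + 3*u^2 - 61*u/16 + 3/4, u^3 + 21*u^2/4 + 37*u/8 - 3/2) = u^2 + 15*u/4 - 1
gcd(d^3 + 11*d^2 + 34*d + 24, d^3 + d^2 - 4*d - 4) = d + 1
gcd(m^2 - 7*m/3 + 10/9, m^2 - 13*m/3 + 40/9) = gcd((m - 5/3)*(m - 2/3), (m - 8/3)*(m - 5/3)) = m - 5/3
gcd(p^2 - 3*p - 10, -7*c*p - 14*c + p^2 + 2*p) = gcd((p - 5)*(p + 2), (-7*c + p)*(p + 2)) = p + 2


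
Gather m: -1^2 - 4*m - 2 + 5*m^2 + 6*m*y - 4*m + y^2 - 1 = 5*m^2 + m*(6*y - 8) + y^2 - 4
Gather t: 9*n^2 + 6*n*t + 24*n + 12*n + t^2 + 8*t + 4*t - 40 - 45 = 9*n^2 + 36*n + t^2 + t*(6*n + 12) - 85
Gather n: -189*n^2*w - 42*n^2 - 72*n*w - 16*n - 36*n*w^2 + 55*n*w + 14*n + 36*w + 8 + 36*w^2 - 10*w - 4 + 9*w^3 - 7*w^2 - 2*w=n^2*(-189*w - 42) + n*(-36*w^2 - 17*w - 2) + 9*w^3 + 29*w^2 + 24*w + 4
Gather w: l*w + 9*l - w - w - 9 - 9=9*l + w*(l - 2) - 18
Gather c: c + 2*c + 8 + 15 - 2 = 3*c + 21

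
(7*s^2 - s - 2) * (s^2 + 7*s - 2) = 7*s^4 + 48*s^3 - 23*s^2 - 12*s + 4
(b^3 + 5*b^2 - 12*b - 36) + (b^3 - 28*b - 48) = 2*b^3 + 5*b^2 - 40*b - 84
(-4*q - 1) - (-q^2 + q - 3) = q^2 - 5*q + 2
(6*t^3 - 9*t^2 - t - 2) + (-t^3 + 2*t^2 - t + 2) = 5*t^3 - 7*t^2 - 2*t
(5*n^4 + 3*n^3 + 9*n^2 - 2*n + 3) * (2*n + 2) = 10*n^5 + 16*n^4 + 24*n^3 + 14*n^2 + 2*n + 6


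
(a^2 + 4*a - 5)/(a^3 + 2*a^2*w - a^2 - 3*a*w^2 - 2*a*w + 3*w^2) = (-a - 5)/(-a^2 - 2*a*w + 3*w^2)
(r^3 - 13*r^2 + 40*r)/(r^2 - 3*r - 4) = r*(-r^2 + 13*r - 40)/(-r^2 + 3*r + 4)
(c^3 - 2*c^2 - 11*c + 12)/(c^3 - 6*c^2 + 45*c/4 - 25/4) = 4*(c^2 - c - 12)/(4*c^2 - 20*c + 25)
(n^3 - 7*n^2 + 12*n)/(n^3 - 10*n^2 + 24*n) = (n - 3)/(n - 6)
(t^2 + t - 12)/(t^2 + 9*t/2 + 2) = 2*(t - 3)/(2*t + 1)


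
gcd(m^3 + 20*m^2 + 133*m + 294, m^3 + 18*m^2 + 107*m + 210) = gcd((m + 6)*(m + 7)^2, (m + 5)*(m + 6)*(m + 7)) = m^2 + 13*m + 42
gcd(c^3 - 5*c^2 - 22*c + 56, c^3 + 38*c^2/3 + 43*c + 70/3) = 1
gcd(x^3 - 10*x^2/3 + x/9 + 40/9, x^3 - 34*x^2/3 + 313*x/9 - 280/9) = x^2 - 13*x/3 + 40/9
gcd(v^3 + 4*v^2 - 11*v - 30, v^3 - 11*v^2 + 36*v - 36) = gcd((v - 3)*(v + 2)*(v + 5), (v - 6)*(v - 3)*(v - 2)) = v - 3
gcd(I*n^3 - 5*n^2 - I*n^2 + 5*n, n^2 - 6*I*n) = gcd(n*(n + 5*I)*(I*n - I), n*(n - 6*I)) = n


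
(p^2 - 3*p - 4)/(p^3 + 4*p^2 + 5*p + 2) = (p - 4)/(p^2 + 3*p + 2)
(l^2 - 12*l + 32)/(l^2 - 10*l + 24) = (l - 8)/(l - 6)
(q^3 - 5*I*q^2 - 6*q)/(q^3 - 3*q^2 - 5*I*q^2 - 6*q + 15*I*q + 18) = q/(q - 3)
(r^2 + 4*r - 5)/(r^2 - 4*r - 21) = (-r^2 - 4*r + 5)/(-r^2 + 4*r + 21)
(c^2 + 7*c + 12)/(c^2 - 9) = (c + 4)/(c - 3)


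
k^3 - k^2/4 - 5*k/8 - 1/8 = (k - 1)*(k + 1/4)*(k + 1/2)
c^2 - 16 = (c - 4)*(c + 4)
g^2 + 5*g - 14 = (g - 2)*(g + 7)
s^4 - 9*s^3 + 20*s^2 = s^2*(s - 5)*(s - 4)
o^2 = o^2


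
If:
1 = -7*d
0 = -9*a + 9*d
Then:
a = -1/7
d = -1/7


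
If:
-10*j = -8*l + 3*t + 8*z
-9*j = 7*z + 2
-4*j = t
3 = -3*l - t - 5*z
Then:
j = 20/421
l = -151/421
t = -80/421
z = -146/421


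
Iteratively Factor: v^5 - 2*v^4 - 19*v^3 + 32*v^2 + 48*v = (v - 3)*(v^4 + v^3 - 16*v^2 - 16*v) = v*(v - 3)*(v^3 + v^2 - 16*v - 16) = v*(v - 3)*(v + 4)*(v^2 - 3*v - 4) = v*(v - 4)*(v - 3)*(v + 4)*(v + 1)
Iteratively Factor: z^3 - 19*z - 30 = (z + 2)*(z^2 - 2*z - 15) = (z + 2)*(z + 3)*(z - 5)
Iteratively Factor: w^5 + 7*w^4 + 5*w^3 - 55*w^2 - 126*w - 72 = (w + 1)*(w^4 + 6*w^3 - w^2 - 54*w - 72) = (w + 1)*(w + 3)*(w^3 + 3*w^2 - 10*w - 24) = (w + 1)*(w + 2)*(w + 3)*(w^2 + w - 12) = (w + 1)*(w + 2)*(w + 3)*(w + 4)*(w - 3)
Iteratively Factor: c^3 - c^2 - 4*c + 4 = (c - 2)*(c^2 + c - 2) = (c - 2)*(c + 2)*(c - 1)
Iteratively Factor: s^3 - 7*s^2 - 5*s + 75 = (s - 5)*(s^2 - 2*s - 15) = (s - 5)^2*(s + 3)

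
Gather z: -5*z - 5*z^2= -5*z^2 - 5*z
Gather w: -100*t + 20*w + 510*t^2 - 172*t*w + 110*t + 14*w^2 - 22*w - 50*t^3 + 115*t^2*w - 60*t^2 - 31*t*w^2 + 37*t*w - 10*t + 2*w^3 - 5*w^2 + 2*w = -50*t^3 + 450*t^2 + 2*w^3 + w^2*(9 - 31*t) + w*(115*t^2 - 135*t)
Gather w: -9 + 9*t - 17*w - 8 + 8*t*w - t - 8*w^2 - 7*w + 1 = 8*t - 8*w^2 + w*(8*t - 24) - 16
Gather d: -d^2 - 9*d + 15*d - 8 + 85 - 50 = -d^2 + 6*d + 27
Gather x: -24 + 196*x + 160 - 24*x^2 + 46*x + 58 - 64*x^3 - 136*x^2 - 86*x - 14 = -64*x^3 - 160*x^2 + 156*x + 180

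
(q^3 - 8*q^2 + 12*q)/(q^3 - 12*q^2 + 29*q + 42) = q*(q - 2)/(q^2 - 6*q - 7)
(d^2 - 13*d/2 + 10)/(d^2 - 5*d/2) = (d - 4)/d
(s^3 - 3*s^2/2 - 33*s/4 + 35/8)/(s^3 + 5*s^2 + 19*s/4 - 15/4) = (s - 7/2)/(s + 3)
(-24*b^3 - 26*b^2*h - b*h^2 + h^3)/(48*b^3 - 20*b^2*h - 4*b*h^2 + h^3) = (-b - h)/(2*b - h)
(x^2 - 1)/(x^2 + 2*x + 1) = (x - 1)/(x + 1)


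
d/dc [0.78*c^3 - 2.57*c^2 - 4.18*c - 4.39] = 2.34*c^2 - 5.14*c - 4.18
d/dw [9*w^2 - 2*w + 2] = 18*w - 2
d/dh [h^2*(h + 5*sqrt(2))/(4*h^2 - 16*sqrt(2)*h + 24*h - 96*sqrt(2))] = h*(-2*h*(h + 5*sqrt(2))*(h - 2*sqrt(2) + 3) + (3*h + 10*sqrt(2))*(h^2 - 4*sqrt(2)*h + 6*h - 24*sqrt(2)))/(4*(h^2 - 4*sqrt(2)*h + 6*h - 24*sqrt(2))^2)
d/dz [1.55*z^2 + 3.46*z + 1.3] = 3.1*z + 3.46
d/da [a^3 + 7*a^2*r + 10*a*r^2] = 3*a^2 + 14*a*r + 10*r^2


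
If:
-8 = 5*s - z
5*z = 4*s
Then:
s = -40/21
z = -32/21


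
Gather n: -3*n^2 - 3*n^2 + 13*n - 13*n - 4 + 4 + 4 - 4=-6*n^2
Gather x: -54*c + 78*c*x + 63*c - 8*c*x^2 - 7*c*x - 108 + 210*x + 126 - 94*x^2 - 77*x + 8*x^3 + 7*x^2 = 9*c + 8*x^3 + x^2*(-8*c - 87) + x*(71*c + 133) + 18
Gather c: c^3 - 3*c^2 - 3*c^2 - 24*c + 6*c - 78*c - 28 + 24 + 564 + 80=c^3 - 6*c^2 - 96*c + 640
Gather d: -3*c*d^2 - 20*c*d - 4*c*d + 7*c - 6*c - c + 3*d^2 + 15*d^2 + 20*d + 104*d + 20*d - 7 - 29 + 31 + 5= d^2*(18 - 3*c) + d*(144 - 24*c)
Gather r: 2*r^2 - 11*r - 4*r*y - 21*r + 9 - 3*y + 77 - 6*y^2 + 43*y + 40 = 2*r^2 + r*(-4*y - 32) - 6*y^2 + 40*y + 126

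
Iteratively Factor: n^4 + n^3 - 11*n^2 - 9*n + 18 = (n - 1)*(n^3 + 2*n^2 - 9*n - 18) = (n - 3)*(n - 1)*(n^2 + 5*n + 6) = (n - 3)*(n - 1)*(n + 3)*(n + 2)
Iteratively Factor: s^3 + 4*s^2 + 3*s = (s)*(s^2 + 4*s + 3) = s*(s + 1)*(s + 3)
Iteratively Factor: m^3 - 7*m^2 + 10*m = (m - 2)*(m^2 - 5*m) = (m - 5)*(m - 2)*(m)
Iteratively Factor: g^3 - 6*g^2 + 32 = (g - 4)*(g^2 - 2*g - 8) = (g - 4)^2*(g + 2)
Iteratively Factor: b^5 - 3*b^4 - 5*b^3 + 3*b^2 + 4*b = (b)*(b^4 - 3*b^3 - 5*b^2 + 3*b + 4) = b*(b - 1)*(b^3 - 2*b^2 - 7*b - 4) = b*(b - 1)*(b + 1)*(b^2 - 3*b - 4) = b*(b - 1)*(b + 1)^2*(b - 4)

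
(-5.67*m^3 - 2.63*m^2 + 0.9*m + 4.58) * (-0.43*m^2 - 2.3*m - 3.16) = 2.4381*m^5 + 14.1719*m^4 + 23.5792*m^3 + 4.2714*m^2 - 13.378*m - 14.4728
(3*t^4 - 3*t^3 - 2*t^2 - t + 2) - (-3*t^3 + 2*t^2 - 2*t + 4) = 3*t^4 - 4*t^2 + t - 2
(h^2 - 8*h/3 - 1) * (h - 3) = h^3 - 17*h^2/3 + 7*h + 3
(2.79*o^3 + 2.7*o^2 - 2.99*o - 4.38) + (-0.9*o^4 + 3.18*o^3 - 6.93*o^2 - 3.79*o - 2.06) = -0.9*o^4 + 5.97*o^3 - 4.23*o^2 - 6.78*o - 6.44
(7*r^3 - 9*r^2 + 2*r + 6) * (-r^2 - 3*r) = -7*r^5 - 12*r^4 + 25*r^3 - 12*r^2 - 18*r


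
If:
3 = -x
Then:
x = -3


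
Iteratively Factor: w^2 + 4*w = (w + 4)*(w)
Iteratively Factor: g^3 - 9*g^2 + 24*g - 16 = (g - 4)*(g^2 - 5*g + 4) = (g - 4)*(g - 1)*(g - 4)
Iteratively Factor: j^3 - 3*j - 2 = (j - 2)*(j^2 + 2*j + 1) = (j - 2)*(j + 1)*(j + 1)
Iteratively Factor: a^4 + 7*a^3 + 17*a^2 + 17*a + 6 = (a + 1)*(a^3 + 6*a^2 + 11*a + 6) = (a + 1)*(a + 3)*(a^2 + 3*a + 2) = (a + 1)^2*(a + 3)*(a + 2)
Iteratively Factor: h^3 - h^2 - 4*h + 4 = (h + 2)*(h^2 - 3*h + 2) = (h - 2)*(h + 2)*(h - 1)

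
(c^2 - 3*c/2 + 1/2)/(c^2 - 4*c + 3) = (c - 1/2)/(c - 3)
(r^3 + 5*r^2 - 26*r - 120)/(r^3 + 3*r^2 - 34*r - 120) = (r^2 + r - 30)/(r^2 - r - 30)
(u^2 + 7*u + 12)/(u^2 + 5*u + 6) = (u + 4)/(u + 2)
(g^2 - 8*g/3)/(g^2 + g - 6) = g*(3*g - 8)/(3*(g^2 + g - 6))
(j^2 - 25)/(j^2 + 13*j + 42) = (j^2 - 25)/(j^2 + 13*j + 42)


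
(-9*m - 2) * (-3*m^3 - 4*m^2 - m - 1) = 27*m^4 + 42*m^3 + 17*m^2 + 11*m + 2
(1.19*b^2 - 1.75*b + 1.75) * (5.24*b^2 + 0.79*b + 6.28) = 6.2356*b^4 - 8.2299*b^3 + 15.2607*b^2 - 9.6075*b + 10.99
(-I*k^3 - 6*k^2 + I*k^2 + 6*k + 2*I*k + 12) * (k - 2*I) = -I*k^4 - 8*k^3 + I*k^3 + 8*k^2 + 14*I*k^2 + 16*k - 12*I*k - 24*I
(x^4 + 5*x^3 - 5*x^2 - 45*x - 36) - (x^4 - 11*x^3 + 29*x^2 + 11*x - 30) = 16*x^3 - 34*x^2 - 56*x - 6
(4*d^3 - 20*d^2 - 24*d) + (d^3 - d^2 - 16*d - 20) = 5*d^3 - 21*d^2 - 40*d - 20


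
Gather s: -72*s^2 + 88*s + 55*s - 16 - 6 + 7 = -72*s^2 + 143*s - 15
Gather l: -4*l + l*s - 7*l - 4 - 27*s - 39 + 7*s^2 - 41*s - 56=l*(s - 11) + 7*s^2 - 68*s - 99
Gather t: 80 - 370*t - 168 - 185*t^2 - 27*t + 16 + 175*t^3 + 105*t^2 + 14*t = 175*t^3 - 80*t^2 - 383*t - 72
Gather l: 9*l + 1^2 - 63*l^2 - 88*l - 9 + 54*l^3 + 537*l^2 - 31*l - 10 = 54*l^3 + 474*l^2 - 110*l - 18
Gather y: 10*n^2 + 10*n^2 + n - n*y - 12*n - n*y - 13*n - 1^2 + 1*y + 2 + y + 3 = 20*n^2 - 24*n + y*(2 - 2*n) + 4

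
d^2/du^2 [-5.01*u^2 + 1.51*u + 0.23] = -10.0200000000000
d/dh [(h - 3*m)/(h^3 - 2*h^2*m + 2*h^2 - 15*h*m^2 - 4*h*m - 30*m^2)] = (h^3 - 2*h^2*m + 2*h^2 - 15*h*m^2 - 4*h*m - 30*m^2 + (h - 3*m)*(-3*h^2 + 4*h*m - 4*h + 15*m^2 + 4*m))/(-h^3 + 2*h^2*m - 2*h^2 + 15*h*m^2 + 4*h*m + 30*m^2)^2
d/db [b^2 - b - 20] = 2*b - 1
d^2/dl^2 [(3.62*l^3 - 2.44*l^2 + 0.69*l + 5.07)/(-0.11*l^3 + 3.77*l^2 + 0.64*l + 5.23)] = (-2.94338*l^6 - 1.57918199999995*l^5 - 22.9796820000001*l^4 + 161.593594*l^3 - 796.337862*l^2 - 603.374196*l + 333.879338)/(0.001331*l^9 - 0.136851*l^8 + 4.667025*l^7 - 52.180034*l^6 - 14.140314*l^5 - 225.423825*l^4 - 66.949351*l^3 - 315.787923*l^2 - 52.517568*l - 143.055667)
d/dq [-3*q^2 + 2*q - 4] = 2 - 6*q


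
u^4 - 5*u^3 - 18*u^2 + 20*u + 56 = (u - 7)*(u - 2)*(u + 2)^2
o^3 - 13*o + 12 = (o - 3)*(o - 1)*(o + 4)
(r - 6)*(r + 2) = r^2 - 4*r - 12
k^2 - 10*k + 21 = (k - 7)*(k - 3)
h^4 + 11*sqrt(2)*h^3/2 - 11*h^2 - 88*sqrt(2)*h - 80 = (h - 4)*(h + 4)*(h + sqrt(2)/2)*(h + 5*sqrt(2))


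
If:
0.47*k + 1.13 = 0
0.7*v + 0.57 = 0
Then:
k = -2.40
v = -0.81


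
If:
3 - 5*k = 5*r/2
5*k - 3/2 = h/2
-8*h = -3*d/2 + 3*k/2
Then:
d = 83/5 - 163*r/6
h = 3 - 5*r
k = 3/5 - r/2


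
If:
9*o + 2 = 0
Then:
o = -2/9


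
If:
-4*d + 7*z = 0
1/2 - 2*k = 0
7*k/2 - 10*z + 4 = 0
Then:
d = 273/320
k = 1/4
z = 39/80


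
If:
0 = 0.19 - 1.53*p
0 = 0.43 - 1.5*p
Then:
No Solution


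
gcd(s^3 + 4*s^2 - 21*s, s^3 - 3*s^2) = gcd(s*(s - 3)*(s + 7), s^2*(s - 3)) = s^2 - 3*s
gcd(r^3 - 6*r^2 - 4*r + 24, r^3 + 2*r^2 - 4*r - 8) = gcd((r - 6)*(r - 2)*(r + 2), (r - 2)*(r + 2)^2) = r^2 - 4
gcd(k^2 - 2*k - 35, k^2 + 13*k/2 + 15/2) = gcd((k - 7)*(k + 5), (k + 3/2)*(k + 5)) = k + 5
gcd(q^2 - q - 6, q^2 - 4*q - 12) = q + 2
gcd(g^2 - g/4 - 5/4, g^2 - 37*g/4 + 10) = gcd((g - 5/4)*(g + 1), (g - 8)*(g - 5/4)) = g - 5/4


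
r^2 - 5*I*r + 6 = (r - 6*I)*(r + I)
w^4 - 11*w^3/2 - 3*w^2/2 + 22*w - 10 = (w - 5)*(w - 2)*(w - 1/2)*(w + 2)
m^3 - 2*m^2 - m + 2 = (m - 2)*(m - 1)*(m + 1)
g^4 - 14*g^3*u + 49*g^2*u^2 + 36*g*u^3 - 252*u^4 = (g - 7*u)*(g - 6*u)*(g - 3*u)*(g + 2*u)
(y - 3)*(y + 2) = y^2 - y - 6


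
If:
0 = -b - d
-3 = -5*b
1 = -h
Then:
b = 3/5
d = -3/5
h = -1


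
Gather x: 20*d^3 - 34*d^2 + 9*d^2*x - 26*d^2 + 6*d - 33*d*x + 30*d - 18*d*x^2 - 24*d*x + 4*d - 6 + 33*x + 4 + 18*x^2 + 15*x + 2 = 20*d^3 - 60*d^2 + 40*d + x^2*(18 - 18*d) + x*(9*d^2 - 57*d + 48)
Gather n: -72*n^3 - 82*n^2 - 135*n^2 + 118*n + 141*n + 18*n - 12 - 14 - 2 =-72*n^3 - 217*n^2 + 277*n - 28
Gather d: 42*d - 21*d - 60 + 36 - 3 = 21*d - 27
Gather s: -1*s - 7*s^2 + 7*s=-7*s^2 + 6*s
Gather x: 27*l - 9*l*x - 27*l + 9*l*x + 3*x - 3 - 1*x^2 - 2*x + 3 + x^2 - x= 0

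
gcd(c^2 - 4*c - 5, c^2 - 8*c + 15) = c - 5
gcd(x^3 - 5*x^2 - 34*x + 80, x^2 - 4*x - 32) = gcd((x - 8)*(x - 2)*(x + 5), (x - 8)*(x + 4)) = x - 8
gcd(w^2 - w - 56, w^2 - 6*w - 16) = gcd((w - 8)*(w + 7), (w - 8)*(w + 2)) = w - 8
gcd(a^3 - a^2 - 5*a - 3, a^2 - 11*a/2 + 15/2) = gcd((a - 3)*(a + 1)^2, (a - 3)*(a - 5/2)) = a - 3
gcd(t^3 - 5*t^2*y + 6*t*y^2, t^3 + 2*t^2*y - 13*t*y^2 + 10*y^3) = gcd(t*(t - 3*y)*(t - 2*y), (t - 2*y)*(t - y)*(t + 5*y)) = -t + 2*y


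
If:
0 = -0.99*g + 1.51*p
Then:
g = 1.52525252525253*p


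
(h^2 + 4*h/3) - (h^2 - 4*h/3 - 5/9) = 8*h/3 + 5/9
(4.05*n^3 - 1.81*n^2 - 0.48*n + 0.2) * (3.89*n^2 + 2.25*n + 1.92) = 15.7545*n^5 + 2.0716*n^4 + 1.8363*n^3 - 3.7772*n^2 - 0.4716*n + 0.384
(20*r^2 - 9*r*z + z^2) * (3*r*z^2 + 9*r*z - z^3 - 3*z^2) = 60*r^3*z^2 + 180*r^3*z - 47*r^2*z^3 - 141*r^2*z^2 + 12*r*z^4 + 36*r*z^3 - z^5 - 3*z^4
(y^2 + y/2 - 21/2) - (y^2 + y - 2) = -y/2 - 17/2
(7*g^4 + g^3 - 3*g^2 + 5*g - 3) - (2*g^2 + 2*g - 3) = 7*g^4 + g^3 - 5*g^2 + 3*g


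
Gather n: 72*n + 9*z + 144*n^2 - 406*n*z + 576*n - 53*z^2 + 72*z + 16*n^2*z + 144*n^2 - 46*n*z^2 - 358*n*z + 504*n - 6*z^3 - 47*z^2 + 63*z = n^2*(16*z + 288) + n*(-46*z^2 - 764*z + 1152) - 6*z^3 - 100*z^2 + 144*z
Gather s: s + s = 2*s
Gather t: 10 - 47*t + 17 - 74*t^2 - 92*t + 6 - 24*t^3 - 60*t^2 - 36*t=-24*t^3 - 134*t^2 - 175*t + 33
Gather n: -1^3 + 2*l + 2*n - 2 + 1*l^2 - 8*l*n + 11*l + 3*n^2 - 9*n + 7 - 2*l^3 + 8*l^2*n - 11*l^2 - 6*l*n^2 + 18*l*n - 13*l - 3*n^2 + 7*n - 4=-2*l^3 - 10*l^2 - 6*l*n^2 + n*(8*l^2 + 10*l)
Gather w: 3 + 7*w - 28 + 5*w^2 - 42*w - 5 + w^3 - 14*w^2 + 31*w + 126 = w^3 - 9*w^2 - 4*w + 96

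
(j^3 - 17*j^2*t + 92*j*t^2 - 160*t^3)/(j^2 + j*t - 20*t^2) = (j^2 - 13*j*t + 40*t^2)/(j + 5*t)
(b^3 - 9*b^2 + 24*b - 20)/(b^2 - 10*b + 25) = (b^2 - 4*b + 4)/(b - 5)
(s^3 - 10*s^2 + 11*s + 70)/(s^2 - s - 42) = (s^2 - 3*s - 10)/(s + 6)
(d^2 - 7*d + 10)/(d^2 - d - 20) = (d - 2)/(d + 4)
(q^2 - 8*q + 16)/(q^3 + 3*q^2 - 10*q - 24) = (q^2 - 8*q + 16)/(q^3 + 3*q^2 - 10*q - 24)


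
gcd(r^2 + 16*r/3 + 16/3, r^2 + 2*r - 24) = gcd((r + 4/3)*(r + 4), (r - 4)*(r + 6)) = 1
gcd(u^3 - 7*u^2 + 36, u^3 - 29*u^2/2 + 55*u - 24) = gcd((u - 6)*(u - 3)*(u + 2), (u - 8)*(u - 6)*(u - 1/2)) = u - 6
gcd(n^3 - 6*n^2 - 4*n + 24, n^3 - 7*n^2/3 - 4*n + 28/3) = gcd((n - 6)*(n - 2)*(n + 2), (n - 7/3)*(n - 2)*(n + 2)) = n^2 - 4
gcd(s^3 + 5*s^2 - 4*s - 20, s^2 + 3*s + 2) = s + 2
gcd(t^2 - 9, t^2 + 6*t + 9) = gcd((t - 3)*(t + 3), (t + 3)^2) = t + 3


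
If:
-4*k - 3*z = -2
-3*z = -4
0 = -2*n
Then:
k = -1/2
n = 0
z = 4/3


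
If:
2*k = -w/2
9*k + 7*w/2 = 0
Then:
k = 0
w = 0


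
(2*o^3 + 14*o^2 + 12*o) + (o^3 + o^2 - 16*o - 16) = 3*o^3 + 15*o^2 - 4*o - 16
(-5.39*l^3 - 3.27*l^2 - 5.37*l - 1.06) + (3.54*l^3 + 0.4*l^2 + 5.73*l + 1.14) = -1.85*l^3 - 2.87*l^2 + 0.36*l + 0.0799999999999998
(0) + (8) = 8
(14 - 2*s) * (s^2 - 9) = -2*s^3 + 14*s^2 + 18*s - 126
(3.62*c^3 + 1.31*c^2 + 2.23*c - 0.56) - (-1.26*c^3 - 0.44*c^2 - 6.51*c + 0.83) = 4.88*c^3 + 1.75*c^2 + 8.74*c - 1.39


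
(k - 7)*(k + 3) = k^2 - 4*k - 21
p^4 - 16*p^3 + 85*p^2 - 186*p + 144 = (p - 8)*(p - 3)^2*(p - 2)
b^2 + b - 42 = (b - 6)*(b + 7)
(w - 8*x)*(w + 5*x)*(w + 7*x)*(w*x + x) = w^4*x + 4*w^3*x^2 + w^3*x - 61*w^2*x^3 + 4*w^2*x^2 - 280*w*x^4 - 61*w*x^3 - 280*x^4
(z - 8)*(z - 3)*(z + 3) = z^3 - 8*z^2 - 9*z + 72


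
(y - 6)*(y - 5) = y^2 - 11*y + 30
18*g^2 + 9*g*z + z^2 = (3*g + z)*(6*g + z)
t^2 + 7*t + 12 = (t + 3)*(t + 4)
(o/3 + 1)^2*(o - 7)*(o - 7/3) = o^4/9 - 10*o^3/27 - 92*o^2/27 + 14*o/9 + 49/3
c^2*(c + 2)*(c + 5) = c^4 + 7*c^3 + 10*c^2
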